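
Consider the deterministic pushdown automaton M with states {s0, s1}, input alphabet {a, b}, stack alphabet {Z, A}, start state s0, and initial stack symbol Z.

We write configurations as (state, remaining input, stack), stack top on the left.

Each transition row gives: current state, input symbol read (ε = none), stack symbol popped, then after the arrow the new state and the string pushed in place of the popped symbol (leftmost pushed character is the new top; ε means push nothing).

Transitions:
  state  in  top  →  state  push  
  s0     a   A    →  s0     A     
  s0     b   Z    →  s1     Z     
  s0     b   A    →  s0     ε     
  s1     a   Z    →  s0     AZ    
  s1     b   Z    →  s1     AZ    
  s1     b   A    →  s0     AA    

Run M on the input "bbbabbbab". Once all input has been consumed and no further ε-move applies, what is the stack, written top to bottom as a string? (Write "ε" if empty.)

(s0, bbbabbbab, Z) ⊢ (s1, bbabbbab, Z) ⊢ (s1, babbbab, AZ) ⊢ (s0, abbbab, AAZ) ⊢ (s0, bbbab, AAZ) ⊢ (s0, bbab, AZ) ⊢ (s0, bab, Z) ⊢ (s1, ab, Z) ⊢ (s0, b, AZ) ⊢ (s0, ε, Z)
All input consumed in state s0 with stack Z.

Z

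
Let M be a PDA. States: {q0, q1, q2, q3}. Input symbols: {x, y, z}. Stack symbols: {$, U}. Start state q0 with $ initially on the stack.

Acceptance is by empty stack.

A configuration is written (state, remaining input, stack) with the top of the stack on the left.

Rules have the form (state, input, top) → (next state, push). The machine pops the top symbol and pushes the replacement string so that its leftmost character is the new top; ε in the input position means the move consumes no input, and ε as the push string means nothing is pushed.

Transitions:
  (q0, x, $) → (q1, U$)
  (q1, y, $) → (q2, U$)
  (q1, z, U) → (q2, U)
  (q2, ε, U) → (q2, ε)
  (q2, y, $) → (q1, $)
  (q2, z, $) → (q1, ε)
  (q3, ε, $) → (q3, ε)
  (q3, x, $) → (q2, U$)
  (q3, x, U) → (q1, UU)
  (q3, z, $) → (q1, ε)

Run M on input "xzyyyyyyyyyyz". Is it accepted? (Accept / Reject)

Accept

One accepting computation: (q0, xzyyyyyyyyyyz, $) ⊢ (q1, zyyyyyyyyyyz, U$) ⊢ (q2, yyyyyyyyyyz, U$) ⊢ (q2, yyyyyyyyyyz, $) ⊢ (q1, yyyyyyyyyz, $) ⊢ (q2, yyyyyyyyz, U$) ⊢ (q2, yyyyyyyyz, $) ⊢ (q1, yyyyyyyz, $) ⊢ (q2, yyyyyyz, U$) ⊢ (q2, yyyyyyz, $) ⊢ (q1, yyyyyz, $) ⊢ (q2, yyyyz, U$) ⊢ (q2, yyyyz, $) ⊢ (q1, yyyz, $) ⊢ (q2, yyz, U$) ⊢ (q2, yyz, $) ⊢ (q1, yz, $) ⊢ (q2, z, U$) ⊢ (q2, z, $) ⊢ (q1, ε, ε)
All input consumed and the stack is empty.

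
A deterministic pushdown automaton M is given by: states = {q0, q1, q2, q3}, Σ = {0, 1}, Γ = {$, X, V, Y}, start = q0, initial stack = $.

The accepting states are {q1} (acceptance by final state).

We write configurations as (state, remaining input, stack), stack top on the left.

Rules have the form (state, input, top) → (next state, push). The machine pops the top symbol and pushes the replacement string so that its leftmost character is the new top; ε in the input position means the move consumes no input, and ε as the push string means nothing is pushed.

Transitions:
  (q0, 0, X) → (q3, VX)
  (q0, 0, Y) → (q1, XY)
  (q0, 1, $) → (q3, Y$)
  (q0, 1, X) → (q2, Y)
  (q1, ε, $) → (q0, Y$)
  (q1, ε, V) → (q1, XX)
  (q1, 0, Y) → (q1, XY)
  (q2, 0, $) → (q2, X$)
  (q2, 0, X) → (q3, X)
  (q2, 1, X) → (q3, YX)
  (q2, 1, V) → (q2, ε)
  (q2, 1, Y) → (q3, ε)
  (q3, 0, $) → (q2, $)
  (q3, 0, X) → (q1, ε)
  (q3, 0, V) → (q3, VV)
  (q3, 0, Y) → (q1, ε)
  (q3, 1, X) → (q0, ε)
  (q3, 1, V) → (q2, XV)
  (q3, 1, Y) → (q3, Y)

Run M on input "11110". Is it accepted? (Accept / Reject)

(q0, 11110, $)
  read 1, top $: go to q3, push Y$ → (q3, 1110, Y$)
  read 1, top Y: go to q3, push Y → (q3, 110, Y$)
  read 1, top Y: go to q3, push Y → (q3, 10, Y$)
  read 1, top Y: go to q3, push Y → (q3, 0, Y$)
  read 0, top Y: go to q1, push ε → (q1, ε, $)
All input consumed; state q1 ∈ F.

Accept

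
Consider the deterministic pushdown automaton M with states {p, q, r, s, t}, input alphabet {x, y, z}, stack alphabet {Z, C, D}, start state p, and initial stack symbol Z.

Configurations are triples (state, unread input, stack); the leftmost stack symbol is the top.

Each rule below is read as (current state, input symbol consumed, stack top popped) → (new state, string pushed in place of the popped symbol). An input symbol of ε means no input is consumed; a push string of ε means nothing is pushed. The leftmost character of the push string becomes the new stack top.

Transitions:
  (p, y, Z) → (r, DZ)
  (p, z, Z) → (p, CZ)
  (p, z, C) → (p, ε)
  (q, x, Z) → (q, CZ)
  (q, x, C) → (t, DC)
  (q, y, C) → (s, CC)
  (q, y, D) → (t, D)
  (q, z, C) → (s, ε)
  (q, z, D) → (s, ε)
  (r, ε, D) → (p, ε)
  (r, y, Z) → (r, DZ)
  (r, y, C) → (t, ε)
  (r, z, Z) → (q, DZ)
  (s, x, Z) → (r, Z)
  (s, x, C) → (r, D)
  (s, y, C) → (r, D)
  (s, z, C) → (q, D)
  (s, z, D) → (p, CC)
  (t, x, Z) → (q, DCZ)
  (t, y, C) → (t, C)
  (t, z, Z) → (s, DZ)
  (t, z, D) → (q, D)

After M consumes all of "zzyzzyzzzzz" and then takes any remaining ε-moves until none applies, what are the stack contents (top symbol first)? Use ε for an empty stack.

CZ

(p, zzyzzyzzzzz, Z)
  read z, top Z: go to p, push CZ → (p, zyzzyzzzzz, CZ)
  read z, top C: go to p, push ε → (p, yzzyzzzzz, Z)
  read y, top Z: go to r, push DZ → (r, zzyzzzzz, DZ)
  ε-move, top D: go to p, push ε → (p, zzyzzzzz, Z)
  read z, top Z: go to p, push CZ → (p, zyzzzzz, CZ)
  read z, top C: go to p, push ε → (p, yzzzzz, Z)
  read y, top Z: go to r, push DZ → (r, zzzzz, DZ)
  ε-move, top D: go to p, push ε → (p, zzzzz, Z)
  read z, top Z: go to p, push CZ → (p, zzzz, CZ)
  read z, top C: go to p, push ε → (p, zzz, Z)
  read z, top Z: go to p, push CZ → (p, zz, CZ)
  read z, top C: go to p, push ε → (p, z, Z)
  read z, top Z: go to p, push CZ → (p, ε, CZ)
All input consumed in state p with stack CZ.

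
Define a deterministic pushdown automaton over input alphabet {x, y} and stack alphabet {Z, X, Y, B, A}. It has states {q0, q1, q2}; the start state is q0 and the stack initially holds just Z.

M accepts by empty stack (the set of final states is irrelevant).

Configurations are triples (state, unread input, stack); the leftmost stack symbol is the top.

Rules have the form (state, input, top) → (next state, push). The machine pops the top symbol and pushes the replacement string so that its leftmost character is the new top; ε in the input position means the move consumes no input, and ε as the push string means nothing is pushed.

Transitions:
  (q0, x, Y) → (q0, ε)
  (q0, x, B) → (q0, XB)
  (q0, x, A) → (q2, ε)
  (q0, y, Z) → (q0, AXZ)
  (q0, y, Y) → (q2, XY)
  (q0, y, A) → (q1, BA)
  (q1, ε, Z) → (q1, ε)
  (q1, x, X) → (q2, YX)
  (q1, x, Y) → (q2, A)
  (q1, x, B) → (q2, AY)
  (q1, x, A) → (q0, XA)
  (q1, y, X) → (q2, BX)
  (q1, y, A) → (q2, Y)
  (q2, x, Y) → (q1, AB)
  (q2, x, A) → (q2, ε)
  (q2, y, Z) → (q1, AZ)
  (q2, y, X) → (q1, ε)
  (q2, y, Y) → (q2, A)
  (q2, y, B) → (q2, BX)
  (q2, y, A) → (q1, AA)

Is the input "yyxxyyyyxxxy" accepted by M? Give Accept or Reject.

Accept

(q0, yyxxyyyyxxxy, Z)
  read y, top Z: go to q0, push AXZ → (q0, yxxyyyyxxxy, AXZ)
  read y, top A: go to q1, push BA → (q1, xxyyyyxxxy, BAXZ)
  read x, top B: go to q2, push AY → (q2, xyyyyxxxy, AYAXZ)
  read x, top A: go to q2, push ε → (q2, yyyyxxxy, YAXZ)
  read y, top Y: go to q2, push A → (q2, yyyxxxy, AAXZ)
  read y, top A: go to q1, push AA → (q1, yyxxxy, AAAXZ)
  read y, top A: go to q2, push Y → (q2, yxxxy, YAAXZ)
  read y, top Y: go to q2, push A → (q2, xxxy, AAAXZ)
  read x, top A: go to q2, push ε → (q2, xxy, AAXZ)
  read x, top A: go to q2, push ε → (q2, xy, AXZ)
  read x, top A: go to q2, push ε → (q2, y, XZ)
  read y, top X: go to q1, push ε → (q1, ε, Z)
  ε-move, top Z: go to q1, push ε → (q1, ε, ε)
All input consumed and the stack is empty.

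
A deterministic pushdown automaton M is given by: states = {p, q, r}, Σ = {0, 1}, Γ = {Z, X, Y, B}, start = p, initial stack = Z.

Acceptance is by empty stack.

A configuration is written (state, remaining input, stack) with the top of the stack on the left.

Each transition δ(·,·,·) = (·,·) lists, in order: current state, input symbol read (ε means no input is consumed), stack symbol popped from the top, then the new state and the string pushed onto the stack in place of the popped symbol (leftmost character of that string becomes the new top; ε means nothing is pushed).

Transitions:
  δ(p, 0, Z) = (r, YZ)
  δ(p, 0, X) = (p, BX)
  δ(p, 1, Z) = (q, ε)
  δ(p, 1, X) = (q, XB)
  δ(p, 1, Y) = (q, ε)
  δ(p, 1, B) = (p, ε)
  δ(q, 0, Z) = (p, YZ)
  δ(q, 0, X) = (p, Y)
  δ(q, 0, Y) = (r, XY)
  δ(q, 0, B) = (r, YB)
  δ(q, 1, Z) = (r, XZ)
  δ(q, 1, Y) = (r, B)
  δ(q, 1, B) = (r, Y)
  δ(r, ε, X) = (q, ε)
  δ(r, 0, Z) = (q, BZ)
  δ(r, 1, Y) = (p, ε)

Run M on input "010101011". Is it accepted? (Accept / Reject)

Accept

(p, 010101011, Z) ⊢ (r, 10101011, YZ) ⊢ (p, 0101011, Z) ⊢ (r, 101011, YZ) ⊢ (p, 01011, Z) ⊢ (r, 1011, YZ) ⊢ (p, 011, Z) ⊢ (r, 11, YZ) ⊢ (p, 1, Z) ⊢ (q, ε, ε)
All input consumed and the stack is empty.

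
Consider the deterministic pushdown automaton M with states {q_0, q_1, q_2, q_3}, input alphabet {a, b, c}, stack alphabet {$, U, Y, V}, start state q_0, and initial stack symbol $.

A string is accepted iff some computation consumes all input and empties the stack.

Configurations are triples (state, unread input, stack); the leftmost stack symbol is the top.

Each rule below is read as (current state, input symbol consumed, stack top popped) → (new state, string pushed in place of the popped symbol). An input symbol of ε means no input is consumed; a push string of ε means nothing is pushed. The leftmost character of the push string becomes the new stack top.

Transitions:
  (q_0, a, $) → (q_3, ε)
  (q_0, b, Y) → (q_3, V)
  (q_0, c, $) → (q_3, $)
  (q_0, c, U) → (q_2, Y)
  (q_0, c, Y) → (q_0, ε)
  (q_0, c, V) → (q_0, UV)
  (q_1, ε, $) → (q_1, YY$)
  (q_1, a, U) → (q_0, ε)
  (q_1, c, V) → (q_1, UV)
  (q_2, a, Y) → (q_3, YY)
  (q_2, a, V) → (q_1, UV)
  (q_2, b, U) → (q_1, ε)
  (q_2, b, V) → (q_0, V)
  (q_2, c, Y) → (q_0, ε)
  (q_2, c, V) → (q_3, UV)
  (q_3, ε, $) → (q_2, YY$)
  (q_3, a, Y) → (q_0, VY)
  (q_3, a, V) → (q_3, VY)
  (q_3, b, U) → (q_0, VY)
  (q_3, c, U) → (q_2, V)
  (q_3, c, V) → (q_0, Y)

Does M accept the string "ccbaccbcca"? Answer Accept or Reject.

(q_0, ccbaccbcca, $)
  read c, top $: go to q_3, push $ → (q_3, cbaccbcca, $)
  ε-move, top $: go to q_2, push YY$ → (q_2, cbaccbcca, YY$)
  read c, top Y: go to q_0, push ε → (q_0, baccbcca, Y$)
  read b, top Y: go to q_3, push V → (q_3, accbcca, V$)
  read a, top V: go to q_3, push VY → (q_3, ccbcca, VY$)
  read c, top V: go to q_0, push Y → (q_0, cbcca, YY$)
  read c, top Y: go to q_0, push ε → (q_0, bcca, Y$)
  read b, top Y: go to q_3, push V → (q_3, cca, V$)
  read c, top V: go to q_0, push Y → (q_0, ca, Y$)
  read c, top Y: go to q_0, push ε → (q_0, a, $)
  read a, top $: go to q_3, push ε → (q_3, ε, ε)
All input consumed and the stack is empty.

Accept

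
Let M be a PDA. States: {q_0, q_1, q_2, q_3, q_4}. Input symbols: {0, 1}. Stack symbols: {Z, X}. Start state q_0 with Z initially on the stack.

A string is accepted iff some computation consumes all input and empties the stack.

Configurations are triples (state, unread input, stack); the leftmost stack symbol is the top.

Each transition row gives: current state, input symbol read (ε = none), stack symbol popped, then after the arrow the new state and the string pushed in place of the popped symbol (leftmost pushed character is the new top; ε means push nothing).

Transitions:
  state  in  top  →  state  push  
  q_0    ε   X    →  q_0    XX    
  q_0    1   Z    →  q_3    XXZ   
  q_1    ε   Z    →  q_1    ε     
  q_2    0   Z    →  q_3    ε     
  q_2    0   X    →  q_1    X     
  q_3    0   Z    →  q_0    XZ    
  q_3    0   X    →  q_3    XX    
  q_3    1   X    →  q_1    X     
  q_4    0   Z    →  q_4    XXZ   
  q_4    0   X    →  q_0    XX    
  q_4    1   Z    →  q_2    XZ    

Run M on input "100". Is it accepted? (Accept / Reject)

Reject

No computation consumes all input and empties the stack.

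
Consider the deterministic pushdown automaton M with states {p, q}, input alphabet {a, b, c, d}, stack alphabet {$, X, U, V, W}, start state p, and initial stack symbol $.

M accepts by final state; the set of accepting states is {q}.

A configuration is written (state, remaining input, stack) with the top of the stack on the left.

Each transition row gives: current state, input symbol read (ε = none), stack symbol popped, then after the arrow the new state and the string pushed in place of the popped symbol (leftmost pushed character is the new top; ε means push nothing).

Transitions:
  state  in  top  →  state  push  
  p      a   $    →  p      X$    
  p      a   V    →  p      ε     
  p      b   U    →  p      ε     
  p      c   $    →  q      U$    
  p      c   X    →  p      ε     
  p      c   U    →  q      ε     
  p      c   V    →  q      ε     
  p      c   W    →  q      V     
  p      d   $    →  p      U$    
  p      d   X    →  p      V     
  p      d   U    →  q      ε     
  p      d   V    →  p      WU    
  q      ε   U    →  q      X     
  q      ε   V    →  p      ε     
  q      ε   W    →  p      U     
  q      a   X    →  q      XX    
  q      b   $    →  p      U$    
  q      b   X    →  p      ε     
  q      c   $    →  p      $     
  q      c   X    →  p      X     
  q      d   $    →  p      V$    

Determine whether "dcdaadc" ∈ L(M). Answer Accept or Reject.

(p, dcdaadc, $) ⊢ (p, cdaadc, U$) ⊢ (q, daadc, $) ⊢ (p, aadc, V$) ⊢ (p, adc, $) ⊢ (p, dc, X$) ⊢ (p, c, V$) ⊢ (q, ε, $)
All input consumed; state q ∈ F.

Accept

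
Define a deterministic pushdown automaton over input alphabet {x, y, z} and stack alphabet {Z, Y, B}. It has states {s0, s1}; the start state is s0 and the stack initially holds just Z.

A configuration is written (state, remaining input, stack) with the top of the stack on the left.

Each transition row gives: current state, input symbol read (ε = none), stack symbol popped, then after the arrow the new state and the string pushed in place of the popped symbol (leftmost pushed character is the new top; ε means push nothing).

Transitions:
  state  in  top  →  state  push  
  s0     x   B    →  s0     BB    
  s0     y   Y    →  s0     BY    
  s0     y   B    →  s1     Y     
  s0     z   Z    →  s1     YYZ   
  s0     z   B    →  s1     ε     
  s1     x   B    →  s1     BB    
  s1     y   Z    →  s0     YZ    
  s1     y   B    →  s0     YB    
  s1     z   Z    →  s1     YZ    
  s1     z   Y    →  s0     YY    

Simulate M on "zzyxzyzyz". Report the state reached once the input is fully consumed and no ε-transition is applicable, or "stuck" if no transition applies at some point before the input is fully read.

stuck

(s0, zzyxzyzyz, Z) ⊢ (s1, zyxzyzyz, YYZ) ⊢ (s0, yxzyzyz, YYYZ) ⊢ (s0, xzyzyz, BYYYZ) ⊢ (s0, zyzyz, BBYYYZ) ⊢ (s1, yzyz, BYYYZ) ⊢ (s0, zyz, YBYYYZ)
No transition for (s0, z, top Y); M blocks with input zyz remaining.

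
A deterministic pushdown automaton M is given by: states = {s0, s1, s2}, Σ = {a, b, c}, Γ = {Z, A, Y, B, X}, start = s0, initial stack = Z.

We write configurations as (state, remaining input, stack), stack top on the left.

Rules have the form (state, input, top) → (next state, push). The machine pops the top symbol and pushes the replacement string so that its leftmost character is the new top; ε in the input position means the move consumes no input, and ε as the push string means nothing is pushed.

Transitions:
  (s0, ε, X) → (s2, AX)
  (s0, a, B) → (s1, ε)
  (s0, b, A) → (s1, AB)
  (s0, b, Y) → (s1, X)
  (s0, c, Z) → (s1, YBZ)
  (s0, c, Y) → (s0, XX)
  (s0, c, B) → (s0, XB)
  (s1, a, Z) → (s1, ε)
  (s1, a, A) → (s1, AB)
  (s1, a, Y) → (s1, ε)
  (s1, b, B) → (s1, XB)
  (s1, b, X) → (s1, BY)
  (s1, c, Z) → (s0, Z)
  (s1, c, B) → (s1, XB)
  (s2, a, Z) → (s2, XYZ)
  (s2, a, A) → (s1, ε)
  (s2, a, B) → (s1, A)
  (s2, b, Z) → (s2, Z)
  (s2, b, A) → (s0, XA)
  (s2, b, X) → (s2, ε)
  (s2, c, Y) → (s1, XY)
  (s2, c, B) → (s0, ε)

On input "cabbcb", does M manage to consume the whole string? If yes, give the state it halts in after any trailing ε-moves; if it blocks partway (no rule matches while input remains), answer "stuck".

(s0, cabbcb, Z)
  read c, top Z: go to s1, push YBZ → (s1, abbcb, YBZ)
  read a, top Y: go to s1, push ε → (s1, bbcb, BZ)
  read b, top B: go to s1, push XB → (s1, bcb, XBZ)
  read b, top X: go to s1, push BY → (s1, cb, BYBZ)
  read c, top B: go to s1, push XB → (s1, b, XBYBZ)
  read b, top X: go to s1, push BY → (s1, ε, BYBYBZ)
All input consumed; M is in state s1.

s1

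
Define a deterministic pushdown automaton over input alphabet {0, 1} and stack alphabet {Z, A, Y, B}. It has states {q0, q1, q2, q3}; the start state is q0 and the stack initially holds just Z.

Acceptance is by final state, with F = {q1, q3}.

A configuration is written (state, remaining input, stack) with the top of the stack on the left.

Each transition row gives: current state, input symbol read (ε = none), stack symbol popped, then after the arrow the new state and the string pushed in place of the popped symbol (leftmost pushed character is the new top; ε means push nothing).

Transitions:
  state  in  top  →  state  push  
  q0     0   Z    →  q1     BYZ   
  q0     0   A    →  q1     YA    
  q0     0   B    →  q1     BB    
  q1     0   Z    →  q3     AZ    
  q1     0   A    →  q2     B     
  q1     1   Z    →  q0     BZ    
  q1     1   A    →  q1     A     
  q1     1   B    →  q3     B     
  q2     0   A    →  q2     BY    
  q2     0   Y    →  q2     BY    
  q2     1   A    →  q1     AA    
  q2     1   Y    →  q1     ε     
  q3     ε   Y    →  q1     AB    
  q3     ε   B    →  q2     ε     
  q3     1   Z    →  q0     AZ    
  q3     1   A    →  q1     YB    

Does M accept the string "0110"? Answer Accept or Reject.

Accept

(q0, 0110, Z) ⊢ (q1, 110, BYZ) ⊢ (q3, 10, BYZ) ⊢ (q2, 10, YZ) ⊢ (q1, 0, Z) ⊢ (q3, ε, AZ)
All input consumed; state q3 ∈ F.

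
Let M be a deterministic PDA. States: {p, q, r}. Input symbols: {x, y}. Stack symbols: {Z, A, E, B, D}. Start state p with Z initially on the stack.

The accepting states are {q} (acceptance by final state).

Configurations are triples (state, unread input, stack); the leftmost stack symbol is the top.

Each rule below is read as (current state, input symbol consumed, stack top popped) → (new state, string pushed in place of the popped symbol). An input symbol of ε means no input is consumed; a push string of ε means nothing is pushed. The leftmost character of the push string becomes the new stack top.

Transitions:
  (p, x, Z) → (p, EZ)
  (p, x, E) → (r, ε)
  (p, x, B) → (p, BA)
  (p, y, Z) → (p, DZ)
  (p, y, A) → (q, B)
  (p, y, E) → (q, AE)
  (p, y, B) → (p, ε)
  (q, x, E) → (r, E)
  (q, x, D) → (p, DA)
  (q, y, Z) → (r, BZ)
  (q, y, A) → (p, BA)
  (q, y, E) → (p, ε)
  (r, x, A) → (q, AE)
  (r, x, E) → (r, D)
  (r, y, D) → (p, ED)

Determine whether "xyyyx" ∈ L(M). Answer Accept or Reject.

Reject

(p, xyyyx, Z)
  read x, top Z: go to p, push EZ → (p, yyyx, EZ)
  read y, top E: go to q, push AE → (q, yyx, AEZ)
  read y, top A: go to p, push BA → (p, yx, BAEZ)
  read y, top B: go to p, push ε → (p, x, AEZ)
No transition applies at (p, x, AEZ); input not fully consumed.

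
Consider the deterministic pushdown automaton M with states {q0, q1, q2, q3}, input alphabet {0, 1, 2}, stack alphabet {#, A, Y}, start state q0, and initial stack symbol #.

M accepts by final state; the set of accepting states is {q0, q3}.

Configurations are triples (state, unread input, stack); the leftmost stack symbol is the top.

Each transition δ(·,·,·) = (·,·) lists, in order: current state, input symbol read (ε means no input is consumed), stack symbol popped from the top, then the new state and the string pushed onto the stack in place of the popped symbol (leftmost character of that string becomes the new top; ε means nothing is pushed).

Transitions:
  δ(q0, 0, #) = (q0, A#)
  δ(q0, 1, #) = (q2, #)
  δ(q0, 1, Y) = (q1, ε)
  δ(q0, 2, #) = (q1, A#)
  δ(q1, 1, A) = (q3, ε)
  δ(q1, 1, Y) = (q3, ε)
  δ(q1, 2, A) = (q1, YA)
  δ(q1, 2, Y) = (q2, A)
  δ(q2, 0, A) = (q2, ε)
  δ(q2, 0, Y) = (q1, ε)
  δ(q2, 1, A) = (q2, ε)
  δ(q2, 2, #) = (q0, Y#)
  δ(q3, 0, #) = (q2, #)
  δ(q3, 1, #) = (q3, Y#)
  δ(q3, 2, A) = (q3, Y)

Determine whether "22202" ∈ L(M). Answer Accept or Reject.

(q0, 22202, #)
  read 2, top #: go to q1, push A# → (q1, 2202, A#)
  read 2, top A: go to q1, push YA → (q1, 202, YA#)
  read 2, top Y: go to q2, push A → (q2, 02, AA#)
  read 0, top A: go to q2, push ε → (q2, 2, A#)
No transition applies at (q2, 2, A#); input not fully consumed.

Reject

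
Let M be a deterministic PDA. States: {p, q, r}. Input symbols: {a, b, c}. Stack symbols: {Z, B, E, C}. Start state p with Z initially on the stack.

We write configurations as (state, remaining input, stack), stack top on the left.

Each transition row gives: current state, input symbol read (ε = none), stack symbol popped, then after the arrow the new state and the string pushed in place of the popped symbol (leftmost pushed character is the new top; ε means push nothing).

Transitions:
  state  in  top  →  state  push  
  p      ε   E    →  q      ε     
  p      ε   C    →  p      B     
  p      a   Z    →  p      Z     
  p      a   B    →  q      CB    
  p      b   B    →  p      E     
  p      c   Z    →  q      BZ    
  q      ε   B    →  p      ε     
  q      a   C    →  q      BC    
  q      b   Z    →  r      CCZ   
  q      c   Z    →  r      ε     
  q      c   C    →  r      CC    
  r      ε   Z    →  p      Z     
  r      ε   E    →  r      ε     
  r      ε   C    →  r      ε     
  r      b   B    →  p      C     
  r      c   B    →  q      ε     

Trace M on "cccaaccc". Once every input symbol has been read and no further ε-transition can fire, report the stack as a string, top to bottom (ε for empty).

(p, cccaaccc, Z)
  read c, top Z: go to q, push BZ → (q, ccaaccc, BZ)
  ε-move, top B: go to p, push ε → (p, ccaaccc, Z)
  read c, top Z: go to q, push BZ → (q, caaccc, BZ)
  ε-move, top B: go to p, push ε → (p, caaccc, Z)
  read c, top Z: go to q, push BZ → (q, aaccc, BZ)
  ε-move, top B: go to p, push ε → (p, aaccc, Z)
  read a, top Z: go to p, push Z → (p, accc, Z)
  read a, top Z: go to p, push Z → (p, ccc, Z)
  read c, top Z: go to q, push BZ → (q, cc, BZ)
  ε-move, top B: go to p, push ε → (p, cc, Z)
  read c, top Z: go to q, push BZ → (q, c, BZ)
  ε-move, top B: go to p, push ε → (p, c, Z)
  read c, top Z: go to q, push BZ → (q, ε, BZ)
  ε-move, top B: go to p, push ε → (p, ε, Z)
All input consumed in state p with stack Z.

Z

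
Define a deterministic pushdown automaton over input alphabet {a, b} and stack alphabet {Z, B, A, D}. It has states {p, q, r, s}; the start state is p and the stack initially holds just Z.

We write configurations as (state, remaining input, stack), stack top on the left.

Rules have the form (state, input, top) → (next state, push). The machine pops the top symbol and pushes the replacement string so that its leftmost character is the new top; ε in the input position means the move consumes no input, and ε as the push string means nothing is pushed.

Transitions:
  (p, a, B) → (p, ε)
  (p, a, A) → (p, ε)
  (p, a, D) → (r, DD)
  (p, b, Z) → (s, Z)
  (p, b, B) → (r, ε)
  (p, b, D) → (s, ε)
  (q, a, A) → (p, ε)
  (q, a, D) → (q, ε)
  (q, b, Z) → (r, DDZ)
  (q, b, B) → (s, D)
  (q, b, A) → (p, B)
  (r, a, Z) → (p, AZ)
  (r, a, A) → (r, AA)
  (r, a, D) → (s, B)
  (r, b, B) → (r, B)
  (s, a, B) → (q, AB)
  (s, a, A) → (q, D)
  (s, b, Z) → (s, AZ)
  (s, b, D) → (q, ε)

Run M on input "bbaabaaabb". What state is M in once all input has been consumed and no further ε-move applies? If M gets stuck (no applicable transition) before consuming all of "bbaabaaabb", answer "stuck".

(p, bbaabaaabb, Z) ⊢ (s, baabaaabb, Z) ⊢ (s, aabaaabb, AZ) ⊢ (q, abaaabb, DZ) ⊢ (q, baaabb, Z) ⊢ (r, aaabb, DDZ) ⊢ (s, aabb, BDZ) ⊢ (q, abb, ABDZ) ⊢ (p, bb, BDZ) ⊢ (r, b, DZ)
No transition for (r, b, top D); M blocks with input b remaining.

stuck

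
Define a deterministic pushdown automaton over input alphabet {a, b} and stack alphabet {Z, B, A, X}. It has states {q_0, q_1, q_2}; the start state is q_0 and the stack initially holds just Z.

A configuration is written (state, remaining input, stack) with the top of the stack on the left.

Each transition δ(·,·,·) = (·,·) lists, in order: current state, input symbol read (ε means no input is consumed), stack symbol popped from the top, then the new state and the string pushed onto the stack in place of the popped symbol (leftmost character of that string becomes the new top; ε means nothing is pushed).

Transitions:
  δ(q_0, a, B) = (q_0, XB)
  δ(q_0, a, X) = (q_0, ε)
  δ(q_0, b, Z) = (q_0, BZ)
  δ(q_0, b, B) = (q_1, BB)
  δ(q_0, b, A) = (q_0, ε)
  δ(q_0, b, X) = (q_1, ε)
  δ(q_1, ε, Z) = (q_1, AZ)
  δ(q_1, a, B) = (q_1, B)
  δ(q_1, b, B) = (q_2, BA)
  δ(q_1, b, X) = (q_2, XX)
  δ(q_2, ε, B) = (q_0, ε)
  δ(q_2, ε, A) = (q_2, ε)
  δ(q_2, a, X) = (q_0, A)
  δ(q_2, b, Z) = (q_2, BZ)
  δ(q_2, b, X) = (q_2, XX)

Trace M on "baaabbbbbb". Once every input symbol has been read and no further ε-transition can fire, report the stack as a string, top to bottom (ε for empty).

(q_0, baaabbbbbb, Z)
  read b, top Z: go to q_0, push BZ → (q_0, aaabbbbbb, BZ)
  read a, top B: go to q_0, push XB → (q_0, aabbbbbb, XBZ)
  read a, top X: go to q_0, push ε → (q_0, abbbbbb, BZ)
  read a, top B: go to q_0, push XB → (q_0, bbbbbb, XBZ)
  read b, top X: go to q_1, push ε → (q_1, bbbbb, BZ)
  read b, top B: go to q_2, push BA → (q_2, bbbb, BAZ)
  ε-move, top B: go to q_0, push ε → (q_0, bbbb, AZ)
  read b, top A: go to q_0, push ε → (q_0, bbb, Z)
  read b, top Z: go to q_0, push BZ → (q_0, bb, BZ)
  read b, top B: go to q_1, push BB → (q_1, b, BBZ)
  read b, top B: go to q_2, push BA → (q_2, ε, BABZ)
  ε-move, top B: go to q_0, push ε → (q_0, ε, ABZ)
All input consumed in state q_0 with stack ABZ.

ABZ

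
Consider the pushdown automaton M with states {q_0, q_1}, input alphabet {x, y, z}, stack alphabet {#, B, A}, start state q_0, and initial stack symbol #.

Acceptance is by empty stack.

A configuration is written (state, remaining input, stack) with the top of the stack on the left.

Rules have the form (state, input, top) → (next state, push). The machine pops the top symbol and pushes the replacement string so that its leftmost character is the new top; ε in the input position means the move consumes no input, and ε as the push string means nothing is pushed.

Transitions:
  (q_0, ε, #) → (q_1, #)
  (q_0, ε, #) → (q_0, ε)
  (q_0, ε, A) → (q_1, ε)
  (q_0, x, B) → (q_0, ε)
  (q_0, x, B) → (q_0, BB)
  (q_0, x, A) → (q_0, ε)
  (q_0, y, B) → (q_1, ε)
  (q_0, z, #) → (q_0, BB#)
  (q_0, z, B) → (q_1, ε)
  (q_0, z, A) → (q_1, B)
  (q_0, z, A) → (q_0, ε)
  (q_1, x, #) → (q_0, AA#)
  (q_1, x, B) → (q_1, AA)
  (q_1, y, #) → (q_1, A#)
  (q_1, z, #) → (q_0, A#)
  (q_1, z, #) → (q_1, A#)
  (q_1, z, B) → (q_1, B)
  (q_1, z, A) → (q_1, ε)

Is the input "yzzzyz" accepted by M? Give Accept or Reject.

No computation consumes all input and empties the stack.

Reject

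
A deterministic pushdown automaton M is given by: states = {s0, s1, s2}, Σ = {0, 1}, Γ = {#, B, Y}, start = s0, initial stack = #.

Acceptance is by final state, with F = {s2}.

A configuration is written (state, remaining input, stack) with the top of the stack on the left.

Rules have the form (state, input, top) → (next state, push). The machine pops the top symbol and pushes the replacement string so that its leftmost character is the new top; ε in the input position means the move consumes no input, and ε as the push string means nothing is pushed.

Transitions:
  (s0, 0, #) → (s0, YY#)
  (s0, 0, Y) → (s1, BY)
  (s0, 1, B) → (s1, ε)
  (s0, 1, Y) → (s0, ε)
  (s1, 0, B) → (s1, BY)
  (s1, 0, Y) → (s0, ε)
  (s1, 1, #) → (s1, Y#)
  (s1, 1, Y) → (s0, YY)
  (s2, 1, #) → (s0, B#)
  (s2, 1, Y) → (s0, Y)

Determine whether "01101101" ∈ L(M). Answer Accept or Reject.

Reject

(s0, 01101101, #)
  read 0, top #: go to s0, push YY# → (s0, 1101101, YY#)
  read 1, top Y: go to s0, push ε → (s0, 101101, Y#)
  read 1, top Y: go to s0, push ε → (s0, 01101, #)
  read 0, top #: go to s0, push YY# → (s0, 1101, YY#)
  read 1, top Y: go to s0, push ε → (s0, 101, Y#)
  read 1, top Y: go to s0, push ε → (s0, 01, #)
  read 0, top #: go to s0, push YY# → (s0, 1, YY#)
  read 1, top Y: go to s0, push ε → (s0, ε, Y#)
All input consumed; state s0 ∉ F and no further ε-move applies.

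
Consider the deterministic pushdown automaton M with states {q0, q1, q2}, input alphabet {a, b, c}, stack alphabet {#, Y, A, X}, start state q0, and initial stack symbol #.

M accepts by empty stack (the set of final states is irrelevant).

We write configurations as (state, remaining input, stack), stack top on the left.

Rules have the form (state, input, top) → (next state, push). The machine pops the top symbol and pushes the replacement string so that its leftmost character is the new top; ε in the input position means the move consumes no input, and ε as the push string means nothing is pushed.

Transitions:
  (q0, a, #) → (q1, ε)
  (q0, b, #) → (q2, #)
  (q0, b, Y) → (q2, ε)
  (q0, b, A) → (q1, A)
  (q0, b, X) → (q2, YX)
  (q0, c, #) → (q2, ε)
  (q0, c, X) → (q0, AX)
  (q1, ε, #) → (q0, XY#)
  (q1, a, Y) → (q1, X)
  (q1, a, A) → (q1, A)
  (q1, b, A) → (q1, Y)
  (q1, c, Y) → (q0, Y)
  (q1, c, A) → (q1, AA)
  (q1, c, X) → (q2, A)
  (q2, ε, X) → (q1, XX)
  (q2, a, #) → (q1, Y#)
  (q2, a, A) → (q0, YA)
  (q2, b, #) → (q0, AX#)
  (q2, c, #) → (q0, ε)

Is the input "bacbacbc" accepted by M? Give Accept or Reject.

Accept

(q0, bacbacbc, #)
  read b, top #: go to q2, push # → (q2, acbacbc, #)
  read a, top #: go to q1, push Y# → (q1, cbacbc, Y#)
  read c, top Y: go to q0, push Y → (q0, bacbc, Y#)
  read b, top Y: go to q2, push ε → (q2, acbc, #)
  read a, top #: go to q1, push Y# → (q1, cbc, Y#)
  read c, top Y: go to q0, push Y → (q0, bc, Y#)
  read b, top Y: go to q2, push ε → (q2, c, #)
  read c, top #: go to q0, push ε → (q0, ε, ε)
All input consumed and the stack is empty.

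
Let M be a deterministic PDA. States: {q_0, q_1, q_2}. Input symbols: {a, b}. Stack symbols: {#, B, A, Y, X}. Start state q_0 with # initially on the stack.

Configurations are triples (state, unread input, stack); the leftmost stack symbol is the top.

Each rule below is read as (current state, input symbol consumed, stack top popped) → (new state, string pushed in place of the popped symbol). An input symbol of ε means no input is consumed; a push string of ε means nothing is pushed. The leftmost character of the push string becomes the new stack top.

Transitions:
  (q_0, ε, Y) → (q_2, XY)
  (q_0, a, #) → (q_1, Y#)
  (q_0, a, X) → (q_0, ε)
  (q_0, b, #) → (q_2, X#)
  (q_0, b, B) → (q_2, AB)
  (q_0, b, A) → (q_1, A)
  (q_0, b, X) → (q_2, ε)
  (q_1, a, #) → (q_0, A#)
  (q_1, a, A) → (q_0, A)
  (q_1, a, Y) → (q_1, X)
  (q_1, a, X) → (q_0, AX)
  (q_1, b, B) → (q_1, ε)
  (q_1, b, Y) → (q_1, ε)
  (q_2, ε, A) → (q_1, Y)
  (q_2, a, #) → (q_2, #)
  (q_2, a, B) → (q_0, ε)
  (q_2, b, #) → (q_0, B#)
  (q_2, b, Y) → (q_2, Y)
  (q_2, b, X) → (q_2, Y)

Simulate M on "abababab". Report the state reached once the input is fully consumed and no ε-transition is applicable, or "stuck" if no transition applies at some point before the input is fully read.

q_1

(q_0, abababab, #)
  read a, top #: go to q_1, push Y# → (q_1, bababab, Y#)
  read b, top Y: go to q_1, push ε → (q_1, ababab, #)
  read a, top #: go to q_0, push A# → (q_0, babab, A#)
  read b, top A: go to q_1, push A → (q_1, abab, A#)
  read a, top A: go to q_0, push A → (q_0, bab, A#)
  read b, top A: go to q_1, push A → (q_1, ab, A#)
  read a, top A: go to q_0, push A → (q_0, b, A#)
  read b, top A: go to q_1, push A → (q_1, ε, A#)
All input consumed; M is in state q_1.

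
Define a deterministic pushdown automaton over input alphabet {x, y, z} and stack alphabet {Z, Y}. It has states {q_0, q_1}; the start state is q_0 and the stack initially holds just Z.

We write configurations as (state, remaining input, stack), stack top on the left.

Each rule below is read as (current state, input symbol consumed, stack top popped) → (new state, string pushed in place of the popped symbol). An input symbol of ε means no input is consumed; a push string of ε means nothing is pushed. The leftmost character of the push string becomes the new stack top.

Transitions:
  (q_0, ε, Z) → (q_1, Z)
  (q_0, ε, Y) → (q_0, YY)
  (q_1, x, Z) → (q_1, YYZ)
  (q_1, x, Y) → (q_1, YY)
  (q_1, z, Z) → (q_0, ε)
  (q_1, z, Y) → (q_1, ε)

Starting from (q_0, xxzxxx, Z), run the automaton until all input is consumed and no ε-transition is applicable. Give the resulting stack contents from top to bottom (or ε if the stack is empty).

(q_0, xxzxxx, Z)
  ε-move, top Z: go to q_1, push Z → (q_1, xxzxxx, Z)
  read x, top Z: go to q_1, push YYZ → (q_1, xzxxx, YYZ)
  read x, top Y: go to q_1, push YY → (q_1, zxxx, YYYZ)
  read z, top Y: go to q_1, push ε → (q_1, xxx, YYZ)
  read x, top Y: go to q_1, push YY → (q_1, xx, YYYZ)
  read x, top Y: go to q_1, push YY → (q_1, x, YYYYZ)
  read x, top Y: go to q_1, push YY → (q_1, ε, YYYYYZ)
All input consumed in state q_1 with stack YYYYYZ.

YYYYYZ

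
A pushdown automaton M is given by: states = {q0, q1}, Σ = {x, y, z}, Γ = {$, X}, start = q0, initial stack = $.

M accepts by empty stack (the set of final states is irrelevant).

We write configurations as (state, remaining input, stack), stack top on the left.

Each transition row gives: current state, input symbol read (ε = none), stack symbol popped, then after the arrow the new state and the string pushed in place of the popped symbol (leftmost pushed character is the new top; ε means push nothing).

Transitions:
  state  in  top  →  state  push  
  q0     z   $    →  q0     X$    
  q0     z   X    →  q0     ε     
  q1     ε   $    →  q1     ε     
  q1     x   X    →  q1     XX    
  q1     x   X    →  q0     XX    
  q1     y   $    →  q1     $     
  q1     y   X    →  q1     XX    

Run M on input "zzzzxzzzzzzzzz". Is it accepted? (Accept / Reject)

No computation consumes all input and empties the stack.

Reject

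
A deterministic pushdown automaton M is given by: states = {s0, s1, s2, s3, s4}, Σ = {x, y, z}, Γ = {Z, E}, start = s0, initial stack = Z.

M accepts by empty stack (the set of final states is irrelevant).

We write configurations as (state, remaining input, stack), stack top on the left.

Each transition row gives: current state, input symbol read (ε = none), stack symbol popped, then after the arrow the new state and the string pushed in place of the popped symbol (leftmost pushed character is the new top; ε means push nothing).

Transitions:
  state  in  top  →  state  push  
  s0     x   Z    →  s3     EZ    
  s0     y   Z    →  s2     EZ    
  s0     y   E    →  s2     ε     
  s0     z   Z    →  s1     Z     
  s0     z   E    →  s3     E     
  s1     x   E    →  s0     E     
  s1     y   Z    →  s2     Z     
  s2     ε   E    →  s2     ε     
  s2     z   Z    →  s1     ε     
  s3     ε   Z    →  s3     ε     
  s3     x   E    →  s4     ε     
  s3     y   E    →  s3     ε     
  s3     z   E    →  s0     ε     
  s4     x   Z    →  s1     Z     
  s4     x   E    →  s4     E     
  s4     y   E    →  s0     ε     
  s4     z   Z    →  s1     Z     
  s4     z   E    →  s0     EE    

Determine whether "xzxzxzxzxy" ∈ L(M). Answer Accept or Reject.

(s0, xzxzxzxzxy, Z)
  read x, top Z: go to s3, push EZ → (s3, zxzxzxzxy, EZ)
  read z, top E: go to s0, push ε → (s0, xzxzxzxy, Z)
  read x, top Z: go to s3, push EZ → (s3, zxzxzxy, EZ)
  read z, top E: go to s0, push ε → (s0, xzxzxy, Z)
  read x, top Z: go to s3, push EZ → (s3, zxzxy, EZ)
  read z, top E: go to s0, push ε → (s0, xzxy, Z)
  read x, top Z: go to s3, push EZ → (s3, zxy, EZ)
  read z, top E: go to s0, push ε → (s0, xy, Z)
  read x, top Z: go to s3, push EZ → (s3, y, EZ)
  read y, top E: go to s3, push ε → (s3, ε, Z)
  ε-move, top Z: go to s3, push ε → (s3, ε, ε)
All input consumed and the stack is empty.

Accept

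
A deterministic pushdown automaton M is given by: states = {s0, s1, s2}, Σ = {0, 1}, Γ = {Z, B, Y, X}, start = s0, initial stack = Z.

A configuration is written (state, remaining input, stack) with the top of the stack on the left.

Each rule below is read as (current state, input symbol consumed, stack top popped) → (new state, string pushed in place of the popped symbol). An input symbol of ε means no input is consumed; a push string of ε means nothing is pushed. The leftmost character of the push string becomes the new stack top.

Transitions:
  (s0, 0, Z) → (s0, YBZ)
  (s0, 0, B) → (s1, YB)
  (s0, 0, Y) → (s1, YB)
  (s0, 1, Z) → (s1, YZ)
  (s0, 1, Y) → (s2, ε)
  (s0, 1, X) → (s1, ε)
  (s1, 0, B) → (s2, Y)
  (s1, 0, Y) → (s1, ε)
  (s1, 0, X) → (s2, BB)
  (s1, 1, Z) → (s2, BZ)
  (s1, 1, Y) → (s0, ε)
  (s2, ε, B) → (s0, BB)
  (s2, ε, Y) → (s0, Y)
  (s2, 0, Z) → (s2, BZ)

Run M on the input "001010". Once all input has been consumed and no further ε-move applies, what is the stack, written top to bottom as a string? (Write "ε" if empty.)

(s0, 001010, Z)
  read 0, top Z: go to s0, push YBZ → (s0, 01010, YBZ)
  read 0, top Y: go to s1, push YB → (s1, 1010, YBBZ)
  read 1, top Y: go to s0, push ε → (s0, 010, BBZ)
  read 0, top B: go to s1, push YB → (s1, 10, YBBZ)
  read 1, top Y: go to s0, push ε → (s0, 0, BBZ)
  read 0, top B: go to s1, push YB → (s1, ε, YBBZ)
All input consumed in state s1 with stack YBBZ.

YBBZ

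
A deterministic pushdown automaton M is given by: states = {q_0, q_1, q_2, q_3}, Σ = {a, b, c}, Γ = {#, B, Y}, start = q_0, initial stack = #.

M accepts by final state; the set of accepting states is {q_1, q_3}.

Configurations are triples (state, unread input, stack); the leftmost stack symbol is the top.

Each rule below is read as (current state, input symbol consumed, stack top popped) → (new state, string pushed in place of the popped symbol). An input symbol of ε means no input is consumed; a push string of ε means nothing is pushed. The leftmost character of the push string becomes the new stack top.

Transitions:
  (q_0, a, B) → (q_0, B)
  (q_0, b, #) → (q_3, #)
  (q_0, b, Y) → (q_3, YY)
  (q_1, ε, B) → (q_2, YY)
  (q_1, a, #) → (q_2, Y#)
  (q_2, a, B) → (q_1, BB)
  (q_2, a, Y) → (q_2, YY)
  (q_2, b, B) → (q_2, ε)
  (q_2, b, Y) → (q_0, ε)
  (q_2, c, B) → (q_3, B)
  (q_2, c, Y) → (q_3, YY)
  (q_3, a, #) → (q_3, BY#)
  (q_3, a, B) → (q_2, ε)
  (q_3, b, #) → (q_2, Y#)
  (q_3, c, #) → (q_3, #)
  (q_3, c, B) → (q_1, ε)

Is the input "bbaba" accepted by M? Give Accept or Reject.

Reject

(q_0, bbaba, #) ⊢ (q_3, baba, #) ⊢ (q_2, aba, Y#) ⊢ (q_2, ba, YY#) ⊢ (q_0, a, Y#)
No transition applies at (q_0, a, Y#); input not fully consumed.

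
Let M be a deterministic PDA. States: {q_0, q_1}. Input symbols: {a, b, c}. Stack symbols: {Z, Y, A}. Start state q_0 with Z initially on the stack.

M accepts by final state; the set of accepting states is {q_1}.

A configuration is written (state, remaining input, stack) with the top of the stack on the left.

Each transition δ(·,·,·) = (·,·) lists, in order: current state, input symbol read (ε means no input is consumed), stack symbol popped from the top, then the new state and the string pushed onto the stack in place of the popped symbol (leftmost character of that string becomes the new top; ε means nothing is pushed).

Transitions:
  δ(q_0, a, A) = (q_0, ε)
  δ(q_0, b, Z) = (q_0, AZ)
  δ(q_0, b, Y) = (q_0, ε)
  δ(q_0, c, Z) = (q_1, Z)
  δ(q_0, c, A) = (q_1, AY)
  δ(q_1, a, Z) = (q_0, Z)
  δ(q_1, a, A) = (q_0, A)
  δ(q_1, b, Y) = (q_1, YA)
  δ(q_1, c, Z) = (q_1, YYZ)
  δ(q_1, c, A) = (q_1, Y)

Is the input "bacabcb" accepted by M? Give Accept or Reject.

Reject

(q_0, bacabcb, Z) ⊢ (q_0, acabcb, AZ) ⊢ (q_0, cabcb, Z) ⊢ (q_1, abcb, Z) ⊢ (q_0, bcb, Z) ⊢ (q_0, cb, AZ) ⊢ (q_1, b, AYZ)
No transition applies at (q_1, b, AYZ); input not fully consumed.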